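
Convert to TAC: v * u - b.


Break into single-operator statements:
t1 = v * u
t2 = t1 - b


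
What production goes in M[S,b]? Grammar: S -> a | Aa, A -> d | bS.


For [S, b]: 'b' ∈ FIRST(Aa)
Entry: S -> Aa


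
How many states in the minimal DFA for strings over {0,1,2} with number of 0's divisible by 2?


Track (count of 0) mod 2: states 0..1, accept at 0
Minimal DFA: 2 states


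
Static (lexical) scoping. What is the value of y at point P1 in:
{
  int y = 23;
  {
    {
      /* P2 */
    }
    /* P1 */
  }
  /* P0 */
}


P1's block does not declare y; resolves to the enclosing declaration at depth 0
y = 23


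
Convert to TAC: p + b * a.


Break into single-operator statements:
t1 = b * a
t2 = p + t1


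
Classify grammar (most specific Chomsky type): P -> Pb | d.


Left-linear: every RHS is a terminal or one nonterminal followed by a terminal
Classification: Type 3 (Regular)


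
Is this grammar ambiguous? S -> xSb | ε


balanced x^n…b^n: each string has a unique parse
Unambiguous


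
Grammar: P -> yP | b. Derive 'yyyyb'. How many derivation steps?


Derivation: P => yP => yyP => yyyP => yyyyP => yyyyb
Steps: 5


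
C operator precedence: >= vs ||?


'>=' is relational (level 7); '||' is logical OR (level 1)
Higher level binds tighter
'>=' has higher precedence than '||'


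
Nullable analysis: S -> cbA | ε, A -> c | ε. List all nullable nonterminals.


A nonterminal is nullable iff some alternative derives ε (directly, or every symbol in it is nullable)
Nullable: {A, S}


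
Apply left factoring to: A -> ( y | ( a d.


Common prefix: '('
Factored: A -> ( A', A' -> y | a d


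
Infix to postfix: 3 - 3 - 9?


Left to right (same or higher precedence on left)
Postfix: 3 3 - 9 -


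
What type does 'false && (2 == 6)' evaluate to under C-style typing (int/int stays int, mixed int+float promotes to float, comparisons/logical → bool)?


Operand types: bool && bool
Rule: logical operators take bool operands and yield bool
Result type: bool


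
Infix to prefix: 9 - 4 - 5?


left-to-right (same/higher precedence on left): tree is (- (- 9 4) 5)
Prefix: - - 9 4 5


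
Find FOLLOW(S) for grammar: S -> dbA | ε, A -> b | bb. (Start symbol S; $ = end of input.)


$ ∈ FOLLOW(S). For each A -> αBβ: add FIRST(β)\{ε} to FOLLOW(B); if β nullable, add FOLLOW(A).
FOLLOW(S) = {$}


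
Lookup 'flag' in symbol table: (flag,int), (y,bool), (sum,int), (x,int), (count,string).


Lookup 'flag' → type int


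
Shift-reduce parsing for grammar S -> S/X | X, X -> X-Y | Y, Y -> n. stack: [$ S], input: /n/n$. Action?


shift '/' to continue S -> S/X
Action: shift


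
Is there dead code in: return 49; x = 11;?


statement follows a return and is unreachable
Dead: 'x = 11'


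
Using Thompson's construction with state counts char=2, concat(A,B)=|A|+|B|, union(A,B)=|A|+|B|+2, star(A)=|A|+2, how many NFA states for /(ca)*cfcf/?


Syntax tree has 6 char leaf(s), 0 union(s), 1 star(s)
chars contribute 6×2 = 12; each union adds +2; each star adds +2
Total: 12 + 0 + 2 = 14 states


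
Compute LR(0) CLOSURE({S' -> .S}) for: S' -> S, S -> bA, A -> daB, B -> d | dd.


Start: S' -> .S
For each item with dot before a nonterminal B, add B -> .γ for every B-production
Closure: [S' -> .S, S -> .bA]


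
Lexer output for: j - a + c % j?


Scan left to right, longest-match per lexeme
Tokens: ID(j), OP(-), ID(a), OP(+), ID(c), OP(%), ID(j)


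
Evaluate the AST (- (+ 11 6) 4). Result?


Evaluate inner: (+ 11 6) = 17
Evaluate root: (- 17 4) = 13
Result: 13


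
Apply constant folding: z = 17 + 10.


17 + 10 = 27 at compile time
Optimized: z = 27


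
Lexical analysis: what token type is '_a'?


Pattern: letter/underscore followed by alphanumerics, not a keyword
Type: IDENTIFIER


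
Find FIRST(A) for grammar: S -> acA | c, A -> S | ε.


Per alternative of A: FIRST(S) = {a, c}; FIRST(ε) = {ε}
FIRST(A) = {a, c, ε}


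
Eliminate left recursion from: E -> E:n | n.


Left-recursive alternatives: E:n; non-recursive: n
Introduce E': E -> nE', E' -> :nE' | ε


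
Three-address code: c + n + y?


Break into single-operator statements:
t1 = c + n
t2 = t1 + y


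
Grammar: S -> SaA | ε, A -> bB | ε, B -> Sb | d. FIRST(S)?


Per alternative of S: FIRST(SaA) = {a}; FIRST(ε) = {ε}
FIRST(S) = {a, ε}


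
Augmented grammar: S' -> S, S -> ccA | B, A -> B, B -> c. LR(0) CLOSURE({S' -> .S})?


Start: S' -> .S
For each item with dot before a nonterminal B, add B -> .γ for every B-production
Closure: [S' -> .S, S -> .ccA, S -> .B, B -> .c]


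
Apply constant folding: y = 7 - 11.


7 - 11 = -4 at compile time
Optimized: y = -4


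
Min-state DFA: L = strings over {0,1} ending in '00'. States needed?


Track the longest suffix of input matching a prefix of '00': 3 classes (prefixes of length 0..2)
Minimal DFA: 3 states


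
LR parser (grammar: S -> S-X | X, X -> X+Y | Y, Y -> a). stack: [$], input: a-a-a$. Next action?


no handle on stack; shift 'a'
Action: shift


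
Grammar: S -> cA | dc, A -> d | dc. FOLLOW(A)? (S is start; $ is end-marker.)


$ ∈ FOLLOW(S). For each A -> αBβ: add FIRST(β)\{ε} to FOLLOW(B); if β nullable, add FOLLOW(A).
FOLLOW(A) = {$}


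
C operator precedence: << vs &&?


'<<' is shift (level 8); '&&' is logical AND (level 2)
Higher level binds tighter
'<<' has higher precedence than '&&'


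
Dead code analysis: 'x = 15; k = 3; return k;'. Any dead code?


x is assigned but never read
Dead: 'x = 15'


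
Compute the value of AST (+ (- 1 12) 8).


Evaluate inner: (- 1 12) = -11
Evaluate root: (+ -11 8) = -3
Result: -3


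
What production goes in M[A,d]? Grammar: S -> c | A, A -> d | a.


For [A, d]: 'd' ∈ FIRST(d)
Entry: A -> d


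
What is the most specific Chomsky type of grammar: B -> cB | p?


Right-linear: every RHS is a terminal or a terminal followed by one nonterminal
Classification: Type 3 (Regular)


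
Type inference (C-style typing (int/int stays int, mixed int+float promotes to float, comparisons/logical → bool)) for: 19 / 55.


Operand types: int / int
Rule: mixed int/float promotes to float; int/int stays int
Result type: int


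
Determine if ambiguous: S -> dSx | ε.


balanced d^n…x^n: each string has a unique parse
Unambiguous


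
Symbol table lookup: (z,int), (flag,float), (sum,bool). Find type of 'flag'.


Lookup 'flag' → type float


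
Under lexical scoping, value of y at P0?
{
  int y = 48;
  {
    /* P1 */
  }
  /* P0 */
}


y declared in the same block as P0
y = 48


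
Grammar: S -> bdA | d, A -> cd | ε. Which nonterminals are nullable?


A nonterminal is nullable iff some alternative derives ε (directly, or every symbol in it is nullable)
Nullable: {A}


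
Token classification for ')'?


Pattern: delimiter/punctuation
Type: PUNCTUATION


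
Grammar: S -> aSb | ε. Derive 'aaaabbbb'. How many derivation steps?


Derivation: S => aSb => aaSbb => aaaSbbb => aaaaSbbbb => aaaabbbb
Steps: 5


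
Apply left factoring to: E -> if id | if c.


Common prefix: 'if'
Factored: E -> if E', E' -> id | c


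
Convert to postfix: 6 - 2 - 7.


Left to right (same or higher precedence on left)
Postfix: 6 2 - 7 -


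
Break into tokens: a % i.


Scan left to right, longest-match per lexeme
Tokens: ID(a), OP(%), ID(i)


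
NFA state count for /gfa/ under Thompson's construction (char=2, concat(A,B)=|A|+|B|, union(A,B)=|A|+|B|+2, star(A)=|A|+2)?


Syntax tree has 3 char leaf(s), 0 union(s), 0 star(s)
chars contribute 3×2 = 6; each union adds +2; each star adds +2
Total: 6 + 0 + 0 = 6 states


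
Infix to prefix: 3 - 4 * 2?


'*' binds tighter: tree is (- 3 (* 4 2))
Prefix: - 3 * 4 2


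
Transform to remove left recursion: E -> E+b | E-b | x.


Left-recursive alternatives: E+b, E-b; non-recursive: x
Introduce E': E -> xE', E' -> +bE' | -bE' | ε


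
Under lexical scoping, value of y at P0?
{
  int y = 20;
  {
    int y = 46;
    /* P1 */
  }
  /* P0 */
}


y declared in the same block as P0
y = 20


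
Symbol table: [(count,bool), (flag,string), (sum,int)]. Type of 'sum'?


Lookup 'sum' → type int


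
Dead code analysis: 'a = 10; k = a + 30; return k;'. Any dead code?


a is read by k's definition; k is returned
No dead code


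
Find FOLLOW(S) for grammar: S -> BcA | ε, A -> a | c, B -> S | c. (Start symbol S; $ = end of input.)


$ ∈ FOLLOW(S). For each A -> αBβ: add FIRST(β)\{ε} to FOLLOW(B); if β nullable, add FOLLOW(A).
FOLLOW(S) = {$, c}


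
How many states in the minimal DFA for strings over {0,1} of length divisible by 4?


Track length mod 4: states 0..3, accept at 0
Minimal DFA: 4 states


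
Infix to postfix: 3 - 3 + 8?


Left to right (same or higher precedence on left)
Postfix: 3 3 - 8 +


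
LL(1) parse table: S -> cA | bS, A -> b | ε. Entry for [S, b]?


For [S, b]: 'b' ∈ FIRST(bS)
Entry: S -> bS


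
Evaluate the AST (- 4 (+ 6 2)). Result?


Evaluate inner: (+ 6 2) = 8
Evaluate root: (- 4 8) = -4
Result: -4


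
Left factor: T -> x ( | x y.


Common prefix: 'x'
Factored: T -> x T', T' -> ( | y


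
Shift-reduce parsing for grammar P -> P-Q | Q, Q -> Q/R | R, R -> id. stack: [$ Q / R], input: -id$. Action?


handle 'Q/R' on top
Action: reduce (Q -> Q/R)


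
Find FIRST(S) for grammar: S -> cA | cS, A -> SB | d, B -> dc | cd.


Per alternative of S: FIRST(cA) = {c}; FIRST(cS) = {c}
FIRST(S) = {c}


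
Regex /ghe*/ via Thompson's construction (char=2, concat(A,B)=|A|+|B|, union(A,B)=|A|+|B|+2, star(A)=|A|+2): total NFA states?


Syntax tree has 3 char leaf(s), 0 union(s), 1 star(s)
chars contribute 3×2 = 6; each union adds +2; each star adds +2
Total: 6 + 0 + 2 = 8 states


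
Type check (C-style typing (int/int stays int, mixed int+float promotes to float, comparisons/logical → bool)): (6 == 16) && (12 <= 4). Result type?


Operand types: bool && bool
Rule: logical operators take bool operands and yield bool
Result type: bool


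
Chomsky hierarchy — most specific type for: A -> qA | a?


Right-linear: every RHS is a terminal or a terminal followed by one nonterminal
Classification: Type 3 (Regular)


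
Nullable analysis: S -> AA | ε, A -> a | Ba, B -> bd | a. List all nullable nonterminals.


A nonterminal is nullable iff some alternative derives ε (directly, or every symbol in it is nullable)
Nullable: {S}


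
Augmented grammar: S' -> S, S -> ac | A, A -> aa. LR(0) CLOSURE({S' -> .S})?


Start: S' -> .S
For each item with dot before a nonterminal B, add B -> .γ for every B-production
Closure: [S' -> .S, S -> .ac, S -> .A, A -> .aa]


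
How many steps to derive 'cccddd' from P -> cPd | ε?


Derivation: P => cPd => ccPdd => cccPddd => cccddd
Steps: 4


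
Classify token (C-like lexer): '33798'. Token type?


Pattern: digits only
Type: INTEGER_LITERAL


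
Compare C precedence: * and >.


'*' is multiplicative (level 10); '>' is relational (level 7)
Higher level binds tighter
'*' has higher precedence than '>'


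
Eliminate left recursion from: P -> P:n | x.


Left-recursive alternatives: P:n; non-recursive: x
Introduce P': P -> xP', P' -> :nP' | ε


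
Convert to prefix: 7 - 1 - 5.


left-to-right (same/higher precedence on left): tree is (- (- 7 1) 5)
Prefix: - - 7 1 5


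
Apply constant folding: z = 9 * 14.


9 * 14 = 126 at compile time
Optimized: z = 126


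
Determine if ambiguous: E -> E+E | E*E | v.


'v+v*v' has two parse trees (no precedence encoded between + and *)
Ambiguous


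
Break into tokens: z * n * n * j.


Scan left to right, longest-match per lexeme
Tokens: ID(z), OP(*), ID(n), OP(*), ID(n), OP(*), ID(j)


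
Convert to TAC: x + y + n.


Break into single-operator statements:
t1 = x + y
t2 = t1 + n


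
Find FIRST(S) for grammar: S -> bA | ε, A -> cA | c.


Per alternative of S: FIRST(bA) = {b}; FIRST(ε) = {ε}
FIRST(S) = {b, ε}


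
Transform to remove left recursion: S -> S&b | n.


Left-recursive alternatives: S&b; non-recursive: n
Introduce S': S -> nS', S' -> &bS' | ε


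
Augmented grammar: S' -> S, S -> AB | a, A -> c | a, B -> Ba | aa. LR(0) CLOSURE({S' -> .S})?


Start: S' -> .S
For each item with dot before a nonterminal B, add B -> .γ for every B-production
Closure: [S' -> .S, S -> .AB, S -> .a, A -> .c, A -> .a]


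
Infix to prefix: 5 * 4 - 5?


left-to-right (same/higher precedence on left): tree is (- (* 5 4) 5)
Prefix: - * 5 4 5


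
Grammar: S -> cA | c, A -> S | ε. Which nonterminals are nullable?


A nonterminal is nullable iff some alternative derives ε (directly, or every symbol in it is nullable)
Nullable: {A}


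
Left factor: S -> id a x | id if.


Common prefix: 'id'
Factored: S -> id S', S' -> a x | if


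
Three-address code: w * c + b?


Break into single-operator statements:
t1 = w * c
t2 = t1 + b


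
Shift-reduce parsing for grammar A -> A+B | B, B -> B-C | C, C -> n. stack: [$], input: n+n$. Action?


no handle on stack; shift 'n'
Action: shift


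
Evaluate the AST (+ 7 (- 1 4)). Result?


Evaluate inner: (- 1 4) = -3
Evaluate root: (+ 7 -3) = 4
Result: 4


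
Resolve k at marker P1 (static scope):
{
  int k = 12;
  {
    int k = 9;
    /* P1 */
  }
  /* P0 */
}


k declared in the same block as P1
k = 9


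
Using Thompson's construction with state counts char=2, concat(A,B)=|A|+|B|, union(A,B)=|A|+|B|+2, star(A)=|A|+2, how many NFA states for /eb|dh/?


Syntax tree has 4 char leaf(s), 1 union(s), 0 star(s)
chars contribute 4×2 = 8; each union adds +2; each star adds +2
Total: 8 + 2 + 0 = 10 states


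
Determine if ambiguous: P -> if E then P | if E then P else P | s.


dangling else: 'if E then if E then s else s' parses two ways
Ambiguous


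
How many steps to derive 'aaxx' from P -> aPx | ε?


Derivation: P => aPx => aaPxx => aaxx
Steps: 3


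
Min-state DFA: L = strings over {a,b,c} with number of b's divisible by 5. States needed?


Track (count of b) mod 5: states 0..4, accept at 0
Minimal DFA: 5 states


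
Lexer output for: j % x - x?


Scan left to right, longest-match per lexeme
Tokens: ID(j), OP(%), ID(x), OP(-), ID(x)


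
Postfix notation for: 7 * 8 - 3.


Left to right (same or higher precedence on left)
Postfix: 7 8 * 3 -


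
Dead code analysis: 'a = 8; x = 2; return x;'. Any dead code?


a is assigned but never read
Dead: 'a = 8'


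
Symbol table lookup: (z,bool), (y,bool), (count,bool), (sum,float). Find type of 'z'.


Lookup 'z' → type bool


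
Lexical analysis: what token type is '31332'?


Pattern: digits only
Type: INTEGER_LITERAL


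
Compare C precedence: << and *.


'*' is multiplicative (level 10); '<<' is shift (level 8)
Higher level binds tighter
'*' has higher precedence than '<<'


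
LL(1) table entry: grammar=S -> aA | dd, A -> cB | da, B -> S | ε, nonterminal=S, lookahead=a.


For [S, a]: 'a' ∈ FIRST(aA)
Entry: S -> aA


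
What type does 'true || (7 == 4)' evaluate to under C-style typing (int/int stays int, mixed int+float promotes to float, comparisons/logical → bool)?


Operand types: bool || bool
Rule: logical operators take bool operands and yield bool
Result type: bool


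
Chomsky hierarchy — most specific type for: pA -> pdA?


LHS has context (more than one symbol) and |LHS| ≤ |RHS|
Classification: Type 1 (Context-Sensitive)


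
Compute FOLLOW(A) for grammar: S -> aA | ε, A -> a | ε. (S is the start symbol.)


$ ∈ FOLLOW(S). For each A -> αBβ: add FIRST(β)\{ε} to FOLLOW(B); if β nullable, add FOLLOW(A).
FOLLOW(A) = {$}


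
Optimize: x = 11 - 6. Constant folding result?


11 - 6 = 5 at compile time
Optimized: x = 5


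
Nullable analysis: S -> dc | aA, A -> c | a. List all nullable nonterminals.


A nonterminal is nullable iff some alternative derives ε (directly, or every symbol in it is nullable)
Nullable: {}


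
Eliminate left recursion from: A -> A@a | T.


Left-recursive alternatives: A@a; non-recursive: T
Introduce A': A -> TA', A' -> @aA' | ε


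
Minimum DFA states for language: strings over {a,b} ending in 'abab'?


Track the longest suffix of input matching a prefix of 'abab': 5 classes (prefixes of length 0..4)
Minimal DFA: 5 states


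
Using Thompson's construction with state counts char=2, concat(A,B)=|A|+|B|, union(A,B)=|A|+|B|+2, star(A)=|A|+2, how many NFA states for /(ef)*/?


Syntax tree has 2 char leaf(s), 0 union(s), 1 star(s)
chars contribute 2×2 = 4; each union adds +2; each star adds +2
Total: 4 + 0 + 2 = 6 states


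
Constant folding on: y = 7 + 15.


7 + 15 = 22 at compile time
Optimized: y = 22


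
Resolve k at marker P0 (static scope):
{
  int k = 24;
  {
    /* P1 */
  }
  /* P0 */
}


k declared in the same block as P0
k = 24


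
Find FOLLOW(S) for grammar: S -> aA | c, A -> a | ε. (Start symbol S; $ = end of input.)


$ ∈ FOLLOW(S). For each A -> αBβ: add FIRST(β)\{ε} to FOLLOW(B); if β nullable, add FOLLOW(A).
FOLLOW(S) = {$}


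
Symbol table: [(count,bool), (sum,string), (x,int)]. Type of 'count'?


Lookup 'count' → type bool


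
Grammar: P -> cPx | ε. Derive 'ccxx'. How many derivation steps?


Derivation: P => cPx => ccPxx => ccxx
Steps: 3


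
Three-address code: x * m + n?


Break into single-operator statements:
t1 = x * m
t2 = t1 + n


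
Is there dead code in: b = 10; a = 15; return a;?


b is assigned but never read
Dead: 'b = 10'


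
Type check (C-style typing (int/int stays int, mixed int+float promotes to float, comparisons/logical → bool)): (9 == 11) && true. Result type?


Operand types: bool && bool
Rule: logical operators take bool operands and yield bool
Result type: bool


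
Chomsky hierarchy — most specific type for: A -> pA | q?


Right-linear: every RHS is a terminal or a terminal followed by one nonterminal
Classification: Type 3 (Regular)


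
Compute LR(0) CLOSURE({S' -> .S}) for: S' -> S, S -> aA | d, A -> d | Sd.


Start: S' -> .S
For each item with dot before a nonterminal B, add B -> .γ for every B-production
Closure: [S' -> .S, S -> .aA, S -> .d]


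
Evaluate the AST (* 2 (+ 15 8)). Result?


Evaluate inner: (+ 15 8) = 23
Evaluate root: (* 2 23) = 46
Result: 46


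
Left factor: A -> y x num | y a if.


Common prefix: 'y'
Factored: A -> y A', A' -> x num | a if


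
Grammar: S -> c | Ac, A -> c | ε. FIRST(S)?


Per alternative of S: FIRST(c) = {c}; FIRST(Ac) = {c}
FIRST(S) = {c}


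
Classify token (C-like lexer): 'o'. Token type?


Pattern: letter/underscore followed by alphanumerics, not a keyword
Type: IDENTIFIER


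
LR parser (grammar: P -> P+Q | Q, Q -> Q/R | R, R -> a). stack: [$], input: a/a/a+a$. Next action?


no handle on stack; shift 'a'
Action: shift


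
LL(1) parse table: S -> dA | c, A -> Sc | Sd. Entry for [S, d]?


For [S, d]: 'd' ∈ FIRST(dA)
Entry: S -> dA


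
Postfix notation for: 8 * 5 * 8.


Left to right (same or higher precedence on left)
Postfix: 8 5 * 8 *


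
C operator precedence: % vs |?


'%' is multiplicative (level 10); '|' is bitwise OR (level 3)
Higher level binds tighter
'%' has higher precedence than '|'


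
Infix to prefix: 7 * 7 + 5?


left-to-right (same/higher precedence on left): tree is (+ (* 7 7) 5)
Prefix: + * 7 7 5


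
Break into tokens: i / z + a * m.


Scan left to right, longest-match per lexeme
Tokens: ID(i), OP(/), ID(z), OP(+), ID(a), OP(*), ID(m)


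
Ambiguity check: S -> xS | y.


right-linear, alternatives start with distinct terminals 'x' vs 'y': unique leftmost derivation
Unambiguous


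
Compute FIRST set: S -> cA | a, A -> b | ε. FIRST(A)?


Per alternative of A: FIRST(b) = {b}; FIRST(ε) = {ε}
FIRST(A) = {b, ε}


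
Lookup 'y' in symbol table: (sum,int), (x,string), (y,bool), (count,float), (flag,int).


Lookup 'y' → type bool


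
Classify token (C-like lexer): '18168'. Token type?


Pattern: digits only
Type: INTEGER_LITERAL


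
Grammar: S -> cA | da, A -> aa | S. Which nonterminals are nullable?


A nonterminal is nullable iff some alternative derives ε (directly, or every symbol in it is nullable)
Nullable: {}


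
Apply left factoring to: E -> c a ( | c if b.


Common prefix: 'c'
Factored: E -> c E', E' -> a ( | if b


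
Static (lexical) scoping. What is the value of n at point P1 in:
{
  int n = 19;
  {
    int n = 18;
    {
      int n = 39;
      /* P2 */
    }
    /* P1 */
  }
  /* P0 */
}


n declared in the same block as P1
n = 18


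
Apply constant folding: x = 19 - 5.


19 - 5 = 14 at compile time
Optimized: x = 14


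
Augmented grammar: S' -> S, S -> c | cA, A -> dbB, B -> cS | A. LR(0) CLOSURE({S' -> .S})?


Start: S' -> .S
For each item with dot before a nonterminal B, add B -> .γ for every B-production
Closure: [S' -> .S, S -> .c, S -> .cA]


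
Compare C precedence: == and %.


'%' is multiplicative (level 10); '==' is equality (level 6)
Higher level binds tighter
'%' has higher precedence than '=='


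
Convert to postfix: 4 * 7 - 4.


Left to right (same or higher precedence on left)
Postfix: 4 7 * 4 -


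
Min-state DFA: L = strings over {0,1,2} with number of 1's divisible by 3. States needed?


Track (count of 1) mod 3: states 0..2, accept at 0
Minimal DFA: 3 states


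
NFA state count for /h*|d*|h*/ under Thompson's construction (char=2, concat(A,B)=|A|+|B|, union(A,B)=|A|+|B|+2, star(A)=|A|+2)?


Syntax tree has 3 char leaf(s), 2 union(s), 3 star(s)
chars contribute 3×2 = 6; each union adds +2; each star adds +2
Total: 6 + 4 + 6 = 16 states


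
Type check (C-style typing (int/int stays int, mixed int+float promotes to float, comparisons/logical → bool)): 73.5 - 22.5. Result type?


Operand types: float - float
Rule: mixed int/float promotes to float; int/int stays int
Result type: float


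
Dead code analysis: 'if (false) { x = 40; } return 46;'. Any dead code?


condition is constant false, so the whole block is unreachable
Dead: 'if (false) { x = 40; }'


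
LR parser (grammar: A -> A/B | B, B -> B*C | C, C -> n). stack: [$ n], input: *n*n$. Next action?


'n' on top is the handle for C -> n
Action: reduce (C -> n)


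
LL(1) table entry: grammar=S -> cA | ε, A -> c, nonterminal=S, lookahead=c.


For [S, c]: 'c' ∈ FIRST(cA)
Entry: S -> cA


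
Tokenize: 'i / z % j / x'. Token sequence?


Scan left to right, longest-match per lexeme
Tokens: ID(i), OP(/), ID(z), OP(%), ID(j), OP(/), ID(x)


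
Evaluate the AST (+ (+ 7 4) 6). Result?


Evaluate inner: (+ 7 4) = 11
Evaluate root: (+ 11 6) = 17
Result: 17


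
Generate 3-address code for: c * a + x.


Break into single-operator statements:
t1 = c * a
t2 = t1 + x


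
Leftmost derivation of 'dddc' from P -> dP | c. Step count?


Derivation: P => dP => ddP => dddP => dddc
Steps: 4


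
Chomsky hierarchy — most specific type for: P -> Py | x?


Left-linear: every RHS is a terminal or one nonterminal followed by a terminal
Classification: Type 3 (Regular)


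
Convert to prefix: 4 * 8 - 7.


left-to-right (same/higher precedence on left): tree is (- (* 4 8) 7)
Prefix: - * 4 8 7


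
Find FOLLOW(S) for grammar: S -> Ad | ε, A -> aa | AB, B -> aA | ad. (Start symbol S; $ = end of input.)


$ ∈ FOLLOW(S). For each A -> αBβ: add FIRST(β)\{ε} to FOLLOW(B); if β nullable, add FOLLOW(A).
FOLLOW(S) = {$}


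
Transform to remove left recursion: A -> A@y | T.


Left-recursive alternatives: A@y; non-recursive: T
Introduce A': A -> TA', A' -> @yA' | ε


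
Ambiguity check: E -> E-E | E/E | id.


'id-id/id' has two parse trees (no precedence encoded between - and /)
Ambiguous


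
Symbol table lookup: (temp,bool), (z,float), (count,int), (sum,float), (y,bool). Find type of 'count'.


Lookup 'count' → type int


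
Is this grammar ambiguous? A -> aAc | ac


balanced a^n…c^n: each string has a unique parse
Unambiguous


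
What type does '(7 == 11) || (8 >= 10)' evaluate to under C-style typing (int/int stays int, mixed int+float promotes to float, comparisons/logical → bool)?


Operand types: bool || bool
Rule: logical operators take bool operands and yield bool
Result type: bool


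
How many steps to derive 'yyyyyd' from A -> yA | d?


Derivation: A => yA => yyA => yyyA => yyyyA => yyyyyA => yyyyyd
Steps: 6


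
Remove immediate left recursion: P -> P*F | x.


Left-recursive alternatives: P*F; non-recursive: x
Introduce P': P -> xP', P' -> *FP' | ε


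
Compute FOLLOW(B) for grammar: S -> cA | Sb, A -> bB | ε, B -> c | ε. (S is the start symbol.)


$ ∈ FOLLOW(S). For each A -> αBβ: add FIRST(β)\{ε} to FOLLOW(B); if β nullable, add FOLLOW(A).
FOLLOW(B) = {$, b}


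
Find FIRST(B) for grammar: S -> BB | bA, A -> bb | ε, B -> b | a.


Per alternative of B: FIRST(b) = {b}; FIRST(a) = {a}
FIRST(B) = {a, b}


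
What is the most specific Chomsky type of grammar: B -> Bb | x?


Left-linear: every RHS is a terminal or one nonterminal followed by a terminal
Classification: Type 3 (Regular)


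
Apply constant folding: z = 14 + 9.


14 + 9 = 23 at compile time
Optimized: z = 23


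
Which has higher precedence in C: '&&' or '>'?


'>' is relational (level 7); '&&' is logical AND (level 2)
Higher level binds tighter
'>' has higher precedence than '&&'


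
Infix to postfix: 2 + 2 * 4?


* has higher precedence, evaluate 2*4 first
Postfix: 2 2 4 * +


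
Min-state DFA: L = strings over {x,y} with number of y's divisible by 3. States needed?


Track (count of y) mod 3: states 0..2, accept at 0
Minimal DFA: 3 states


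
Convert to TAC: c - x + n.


Break into single-operator statements:
t1 = c - x
t2 = t1 + n


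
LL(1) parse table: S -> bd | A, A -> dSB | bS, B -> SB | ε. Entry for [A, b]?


For [A, b]: 'b' ∈ FIRST(bS)
Entry: A -> bS


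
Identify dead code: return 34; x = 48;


statement follows a return and is unreachable
Dead: 'x = 48'


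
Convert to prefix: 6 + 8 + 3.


left-to-right (same/higher precedence on left): tree is (+ (+ 6 8) 3)
Prefix: + + 6 8 3


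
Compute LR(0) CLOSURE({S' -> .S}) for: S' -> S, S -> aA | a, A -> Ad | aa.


Start: S' -> .S
For each item with dot before a nonterminal B, add B -> .γ for every B-production
Closure: [S' -> .S, S -> .aA, S -> .a]


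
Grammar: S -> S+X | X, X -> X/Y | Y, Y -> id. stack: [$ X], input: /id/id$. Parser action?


shift '/' to continue X -> X/Y
Action: shift


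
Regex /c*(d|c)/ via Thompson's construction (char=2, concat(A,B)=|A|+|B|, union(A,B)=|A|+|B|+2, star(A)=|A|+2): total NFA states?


Syntax tree has 3 char leaf(s), 1 union(s), 1 star(s)
chars contribute 3×2 = 6; each union adds +2; each star adds +2
Total: 6 + 2 + 2 = 10 states


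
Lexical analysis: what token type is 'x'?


Pattern: letter/underscore followed by alphanumerics, not a keyword
Type: IDENTIFIER


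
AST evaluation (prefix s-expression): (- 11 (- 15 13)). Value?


Evaluate inner: (- 15 13) = 2
Evaluate root: (- 11 2) = 9
Result: 9


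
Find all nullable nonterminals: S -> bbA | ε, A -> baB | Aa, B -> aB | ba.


A nonterminal is nullable iff some alternative derives ε (directly, or every symbol in it is nullable)
Nullable: {S}


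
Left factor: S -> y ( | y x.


Common prefix: 'y'
Factored: S -> y S', S' -> ( | x


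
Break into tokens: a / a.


Scan left to right, longest-match per lexeme
Tokens: ID(a), OP(/), ID(a)


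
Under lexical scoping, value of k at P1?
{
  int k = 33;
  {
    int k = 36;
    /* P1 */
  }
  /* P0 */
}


k declared in the same block as P1
k = 36


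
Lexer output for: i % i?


Scan left to right, longest-match per lexeme
Tokens: ID(i), OP(%), ID(i)


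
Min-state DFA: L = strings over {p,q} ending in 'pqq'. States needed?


Track the longest suffix of input matching a prefix of 'pqq': 4 classes (prefixes of length 0..3)
Minimal DFA: 4 states


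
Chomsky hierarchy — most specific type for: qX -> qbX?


LHS has context (more than one symbol) and |LHS| ≤ |RHS|
Classification: Type 1 (Context-Sensitive)


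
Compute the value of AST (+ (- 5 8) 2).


Evaluate inner: (- 5 8) = -3
Evaluate root: (+ -3 2) = -1
Result: -1


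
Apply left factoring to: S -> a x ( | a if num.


Common prefix: 'a'
Factored: S -> a S', S' -> x ( | if num


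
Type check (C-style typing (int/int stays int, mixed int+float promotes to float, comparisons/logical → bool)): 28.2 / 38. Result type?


Operand types: float / int
Rule: mixed int/float promotes to float; int/int stays int
Result type: float


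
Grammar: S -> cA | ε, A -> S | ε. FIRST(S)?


Per alternative of S: FIRST(cA) = {c}; FIRST(ε) = {ε}
FIRST(S) = {c, ε}


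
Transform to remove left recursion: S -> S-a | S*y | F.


Left-recursive alternatives: S-a, S*y; non-recursive: F
Introduce S': S -> FS', S' -> -aS' | *yS' | ε


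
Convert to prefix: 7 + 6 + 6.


left-to-right (same/higher precedence on left): tree is (+ (+ 7 6) 6)
Prefix: + + 7 6 6


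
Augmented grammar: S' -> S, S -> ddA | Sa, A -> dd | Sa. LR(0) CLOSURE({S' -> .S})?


Start: S' -> .S
For each item with dot before a nonterminal B, add B -> .γ for every B-production
Closure: [S' -> .S, S -> .ddA, S -> .Sa]


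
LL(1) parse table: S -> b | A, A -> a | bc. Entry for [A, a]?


For [A, a]: 'a' ∈ FIRST(a)
Entry: A -> a


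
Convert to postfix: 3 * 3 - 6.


Left to right (same or higher precedence on left)
Postfix: 3 3 * 6 -


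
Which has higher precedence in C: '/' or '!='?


'/' is multiplicative (level 10); '!=' is equality (level 6)
Higher level binds tighter
'/' has higher precedence than '!='


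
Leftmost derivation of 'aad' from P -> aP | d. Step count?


Derivation: P => aP => aaP => aad
Steps: 3


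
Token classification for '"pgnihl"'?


Pattern: double-quoted sequence
Type: STRING_LITERAL


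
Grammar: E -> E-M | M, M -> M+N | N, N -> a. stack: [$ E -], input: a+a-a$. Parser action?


no handle ('E-' is not any RHS); shift 'a'
Action: shift


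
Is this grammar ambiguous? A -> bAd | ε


balanced b^n…d^n: each string has a unique parse
Unambiguous


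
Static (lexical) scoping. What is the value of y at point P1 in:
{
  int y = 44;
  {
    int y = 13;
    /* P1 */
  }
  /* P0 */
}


y declared in the same block as P1
y = 13


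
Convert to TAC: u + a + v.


Break into single-operator statements:
t1 = u + a
t2 = t1 + v


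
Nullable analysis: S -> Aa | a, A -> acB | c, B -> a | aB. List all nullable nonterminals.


A nonterminal is nullable iff some alternative derives ε (directly, or every symbol in it is nullable)
Nullable: {}


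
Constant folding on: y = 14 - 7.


14 - 7 = 7 at compile time
Optimized: y = 7


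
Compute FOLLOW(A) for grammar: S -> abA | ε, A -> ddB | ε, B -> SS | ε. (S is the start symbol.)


$ ∈ FOLLOW(S). For each A -> αBβ: add FIRST(β)\{ε} to FOLLOW(B); if β nullable, add FOLLOW(A).
FOLLOW(A) = {$, a}


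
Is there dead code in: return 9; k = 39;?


statement follows a return and is unreachable
Dead: 'k = 39'


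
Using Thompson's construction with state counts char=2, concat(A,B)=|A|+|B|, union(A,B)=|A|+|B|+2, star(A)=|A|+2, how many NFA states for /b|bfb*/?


Syntax tree has 4 char leaf(s), 1 union(s), 1 star(s)
chars contribute 4×2 = 8; each union adds +2; each star adds +2
Total: 8 + 2 + 2 = 12 states


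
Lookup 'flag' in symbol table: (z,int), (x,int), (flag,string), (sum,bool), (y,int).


Lookup 'flag' → type string


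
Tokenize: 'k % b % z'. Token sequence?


Scan left to right, longest-match per lexeme
Tokens: ID(k), OP(%), ID(b), OP(%), ID(z)


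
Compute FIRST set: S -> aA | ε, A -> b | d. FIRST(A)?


Per alternative of A: FIRST(b) = {b}; FIRST(d) = {d}
FIRST(A) = {b, d}


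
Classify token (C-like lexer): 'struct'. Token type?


Pattern: reserved word
Type: KEYWORD


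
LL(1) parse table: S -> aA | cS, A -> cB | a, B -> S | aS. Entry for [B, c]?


For [B, c]: 'c' ∈ FIRST(S)
Entry: B -> S


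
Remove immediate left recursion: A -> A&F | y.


Left-recursive alternatives: A&F; non-recursive: y
Introduce A': A -> yA', A' -> &FA' | ε


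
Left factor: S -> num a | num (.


Common prefix: 'num'
Factored: S -> num S', S' -> a | (


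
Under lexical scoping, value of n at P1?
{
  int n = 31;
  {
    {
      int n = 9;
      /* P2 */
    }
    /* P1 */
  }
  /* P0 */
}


P1's block does not declare n; resolves to the enclosing declaration at depth 0
n = 31


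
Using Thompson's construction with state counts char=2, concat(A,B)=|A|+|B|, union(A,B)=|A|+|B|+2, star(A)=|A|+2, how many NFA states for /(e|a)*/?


Syntax tree has 2 char leaf(s), 1 union(s), 1 star(s)
chars contribute 2×2 = 4; each union adds +2; each star adds +2
Total: 4 + 2 + 2 = 8 states


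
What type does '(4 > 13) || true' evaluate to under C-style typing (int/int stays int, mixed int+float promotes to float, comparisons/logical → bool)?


Operand types: bool || bool
Rule: logical operators take bool operands and yield bool
Result type: bool


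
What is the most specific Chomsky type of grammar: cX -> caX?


LHS has context (more than one symbol) and |LHS| ≤ |RHS|
Classification: Type 1 (Context-Sensitive)


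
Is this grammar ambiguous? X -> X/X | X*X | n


'n/n*n' has two parse trees (no precedence encoded between / and *)
Ambiguous


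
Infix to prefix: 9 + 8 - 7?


left-to-right (same/higher precedence on left): tree is (- (+ 9 8) 7)
Prefix: - + 9 8 7


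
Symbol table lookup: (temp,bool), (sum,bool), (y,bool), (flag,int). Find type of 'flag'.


Lookup 'flag' → type int


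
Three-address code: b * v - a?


Break into single-operator statements:
t1 = b * v
t2 = t1 - a


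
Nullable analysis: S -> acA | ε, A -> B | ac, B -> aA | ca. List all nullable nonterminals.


A nonterminal is nullable iff some alternative derives ε (directly, or every symbol in it is nullable)
Nullable: {S}


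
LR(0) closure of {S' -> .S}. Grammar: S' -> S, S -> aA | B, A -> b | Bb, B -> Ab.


Start: S' -> .S
For each item with dot before a nonterminal B, add B -> .γ for every B-production
Closure: [S' -> .S, S -> .aA, S -> .B, B -> .Ab, A -> .b, A -> .Bb]


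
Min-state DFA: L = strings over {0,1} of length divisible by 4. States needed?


Track length mod 4: states 0..3, accept at 0
Minimal DFA: 4 states


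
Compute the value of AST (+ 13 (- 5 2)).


Evaluate inner: (- 5 2) = 3
Evaluate root: (+ 13 3) = 16
Result: 16


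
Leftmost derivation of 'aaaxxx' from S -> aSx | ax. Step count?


Derivation: S => aSx => aaSxx => aaaxxx
Steps: 3


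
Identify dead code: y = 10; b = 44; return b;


y is assigned but never read
Dead: 'y = 10'


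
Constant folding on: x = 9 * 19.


9 * 19 = 171 at compile time
Optimized: x = 171


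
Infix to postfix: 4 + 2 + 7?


Left to right (same or higher precedence on left)
Postfix: 4 2 + 7 +


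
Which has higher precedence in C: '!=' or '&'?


'!=' is equality (level 6); '&' is bitwise AND (level 5)
Higher level binds tighter
'!=' has higher precedence than '&'


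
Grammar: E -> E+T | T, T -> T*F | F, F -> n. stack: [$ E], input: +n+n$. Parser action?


shift '+' to continue E -> E+T
Action: shift


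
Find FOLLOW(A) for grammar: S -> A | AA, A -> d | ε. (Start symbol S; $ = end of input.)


$ ∈ FOLLOW(S). For each A -> αBβ: add FIRST(β)\{ε} to FOLLOW(B); if β nullable, add FOLLOW(A).
FOLLOW(A) = {$, d}


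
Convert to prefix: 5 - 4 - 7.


left-to-right (same/higher precedence on left): tree is (- (- 5 4) 7)
Prefix: - - 5 4 7


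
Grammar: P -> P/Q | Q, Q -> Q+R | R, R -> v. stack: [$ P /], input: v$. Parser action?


no handle ('P/' is not any RHS); shift 'v'
Action: shift


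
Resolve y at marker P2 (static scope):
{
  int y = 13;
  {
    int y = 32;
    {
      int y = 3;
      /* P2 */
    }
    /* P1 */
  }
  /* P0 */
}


y declared in the same block as P2
y = 3


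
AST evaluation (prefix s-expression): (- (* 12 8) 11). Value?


Evaluate inner: (* 12 8) = 96
Evaluate root: (- 96 11) = 85
Result: 85


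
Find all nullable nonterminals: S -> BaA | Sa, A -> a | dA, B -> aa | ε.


A nonterminal is nullable iff some alternative derives ε (directly, or every symbol in it is nullable)
Nullable: {B}


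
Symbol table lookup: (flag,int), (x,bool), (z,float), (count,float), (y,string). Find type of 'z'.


Lookup 'z' → type float


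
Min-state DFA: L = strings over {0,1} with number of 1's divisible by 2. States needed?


Track (count of 1) mod 2: states 0..1, accept at 0
Minimal DFA: 2 states


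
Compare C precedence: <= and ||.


'<=' is relational (level 7); '||' is logical OR (level 1)
Higher level binds tighter
'<=' has higher precedence than '||'


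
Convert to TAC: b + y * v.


Break into single-operator statements:
t1 = y * v
t2 = b + t1


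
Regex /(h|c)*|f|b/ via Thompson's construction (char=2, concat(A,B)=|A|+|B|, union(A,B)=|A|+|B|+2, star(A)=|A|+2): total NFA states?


Syntax tree has 4 char leaf(s), 3 union(s), 1 star(s)
chars contribute 4×2 = 8; each union adds +2; each star adds +2
Total: 8 + 6 + 2 = 16 states


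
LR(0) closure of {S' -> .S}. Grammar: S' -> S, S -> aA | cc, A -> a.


Start: S' -> .S
For each item with dot before a nonterminal B, add B -> .γ for every B-production
Closure: [S' -> .S, S -> .aA, S -> .cc]


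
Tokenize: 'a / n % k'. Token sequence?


Scan left to right, longest-match per lexeme
Tokens: ID(a), OP(/), ID(n), OP(%), ID(k)


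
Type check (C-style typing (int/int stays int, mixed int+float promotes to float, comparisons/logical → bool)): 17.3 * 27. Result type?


Operand types: float * int
Rule: mixed int/float promotes to float; int/int stays int
Result type: float


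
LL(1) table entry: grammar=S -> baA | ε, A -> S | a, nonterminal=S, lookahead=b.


For [S, b]: 'b' ∈ FIRST(baA)
Entry: S -> baA


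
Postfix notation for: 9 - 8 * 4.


* has higher precedence, evaluate 8*4 first
Postfix: 9 8 4 * -


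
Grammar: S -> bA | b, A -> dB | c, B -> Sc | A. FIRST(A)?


Per alternative of A: FIRST(dB) = {d}; FIRST(c) = {c}
FIRST(A) = {c, d}


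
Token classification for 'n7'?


Pattern: letter/underscore followed by alphanumerics, not a keyword
Type: IDENTIFIER


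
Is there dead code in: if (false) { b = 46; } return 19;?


condition is constant false, so the whole block is unreachable
Dead: 'if (false) { b = 46; }'


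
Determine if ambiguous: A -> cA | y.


right-linear, alternatives start with distinct terminals 'c' vs 'y': unique leftmost derivation
Unambiguous


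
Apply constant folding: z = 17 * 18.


17 * 18 = 306 at compile time
Optimized: z = 306


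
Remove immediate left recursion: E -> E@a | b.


Left-recursive alternatives: E@a; non-recursive: b
Introduce E': E -> bE', E' -> @aE' | ε
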